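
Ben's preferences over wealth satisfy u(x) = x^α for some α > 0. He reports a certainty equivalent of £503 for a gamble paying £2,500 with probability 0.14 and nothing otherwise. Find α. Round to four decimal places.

α ≈ 1.2262

The lottery's expected utility is 0.14·u(2500) + 0.86·u(0) = 0.14·2500^α (since u(0) = 0 for α > 0).
Equating: 503^α = 0.14·2500^α, i.e. 0.2012^α = 0.14.
Take logs: α = ln 0.14 / ln(503/2500) ≈ 1.226172.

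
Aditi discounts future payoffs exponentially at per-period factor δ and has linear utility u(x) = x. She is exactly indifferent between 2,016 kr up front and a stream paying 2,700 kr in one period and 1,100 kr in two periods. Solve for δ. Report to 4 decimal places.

The stream is worth 2700δ + 1100δ² today, so 2700δ + 1100δ² = 2016.
That is, 1100δ² + 2700δ − 2016 = 0, a quadratic in δ.
By the quadratic formula (taking the positive root), δ = (−2700 + √16160400.00) / 2200 ≈ 0.6000.

δ ≈ 0.6000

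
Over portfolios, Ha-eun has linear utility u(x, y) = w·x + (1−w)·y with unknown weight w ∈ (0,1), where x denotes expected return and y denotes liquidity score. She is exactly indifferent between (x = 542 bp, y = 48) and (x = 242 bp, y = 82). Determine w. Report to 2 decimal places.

Equating utilities: w·542 + (1−w)·48 = w·242 + (1−w)·82.
w·(542−242) = (1−w)·(82−48), i.e. w·300 = (1−w)·34.
The marginal rate of substitution is 34/300, so w = 34/(300+34) = 0.10.

w = 0.10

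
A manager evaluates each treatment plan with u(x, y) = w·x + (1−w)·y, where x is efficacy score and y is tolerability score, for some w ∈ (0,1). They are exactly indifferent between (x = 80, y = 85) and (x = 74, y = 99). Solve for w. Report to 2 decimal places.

Indifference: w·80 + (1−w)·85 = w·74 + (1−w)·99.
Rearranging, 6·w − 14·(1−w) = 0.
Hence w = 14/(6+14) = 14/20 = 0.70.

w = 0.70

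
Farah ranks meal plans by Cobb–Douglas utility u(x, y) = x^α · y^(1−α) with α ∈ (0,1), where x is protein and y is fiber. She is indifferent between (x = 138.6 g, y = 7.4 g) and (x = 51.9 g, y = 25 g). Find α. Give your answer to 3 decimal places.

The Cobb–Douglas utilities coincide, so 138.6^α·7.4^(1−α) = 51.9^α·25^(1−α).
Rearrange to (138.6/51.9)^α = (25/7.4)^(1−α) and take logs: α·0.982273 = (1−α)·1.217396.
Thus α·(2.199669) = 1.217396, so α = 1.217396/2.199669 ≈ 0.553.

α ≈ 0.553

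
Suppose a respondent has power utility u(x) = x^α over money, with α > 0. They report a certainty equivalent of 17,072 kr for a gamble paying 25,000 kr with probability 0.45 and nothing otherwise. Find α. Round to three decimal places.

α ≈ 2.093

The lottery's expected utility is 0.45·u(25000) + 0.55·u(0) = 0.45·25000^α (since u(0) = 0 for α > 0).
Equating: 17072^α = 0.45·25000^α, i.e. 0.6829^α = 0.45.
Take logs: α = ln 0.45 / ln(17072/25000) ≈ 2.09342.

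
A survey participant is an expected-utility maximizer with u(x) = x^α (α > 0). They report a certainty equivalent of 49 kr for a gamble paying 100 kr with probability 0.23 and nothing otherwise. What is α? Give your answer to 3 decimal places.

Since u(0) = 0, the lottery's EU is 0.23·100^α.
Setting u(49) equal to that: 49^α = 0.23·100^α ⇒ (49/100)^α = 0.23.
Taking logs: α·ln(49/100) = ln(0.23), so α = -1.469676 / -0.713350 ≈ 2.060.

α ≈ 2.060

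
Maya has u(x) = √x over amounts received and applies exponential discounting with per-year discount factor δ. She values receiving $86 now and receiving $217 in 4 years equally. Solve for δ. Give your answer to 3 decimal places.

Equating discounted utilities: u(86) = δ^4·u(217) ⇒ δ^4 = u(86)/u(217).
Since u(x) = √x, δ^4 = √(86/217) = 0.62953.
So δ = 0.62953^(1/4) ≈ 0.891.

δ ≈ 0.891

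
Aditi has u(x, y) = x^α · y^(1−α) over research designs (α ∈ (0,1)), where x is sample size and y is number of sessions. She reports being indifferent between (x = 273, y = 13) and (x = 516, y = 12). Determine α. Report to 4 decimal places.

Set the two utilities equal: 273^α·13^(1−α) = 516^α·12^(1−α).
Taking logs: α·ln 273 + (1−α)·ln 13 = α·ln 516 + (1−α)·ln 12, i.e. α·-0.6366350 = (1−α)·-0.0800427.
With A = -0.6366350 and B = -0.0800427: α·A = (1−α)·B, so α = B/(A+B) = -0.0800427/-0.7166777 ≈ 0.1117.

α ≈ 0.1117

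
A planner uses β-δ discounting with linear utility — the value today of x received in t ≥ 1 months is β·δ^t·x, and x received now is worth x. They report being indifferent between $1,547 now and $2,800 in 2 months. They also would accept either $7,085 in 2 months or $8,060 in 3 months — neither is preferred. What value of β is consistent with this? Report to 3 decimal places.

β ≈ 0.715

From the later pair, β·δ^2·7085 = β·δ^3·8060; dividing through, δ = 7085/8060 = 0.87903.
Now use the now-vs-future pair: 1547 = β·δ^2·2800 gives β = 1547/(0.77270·2800) ≈ 0.715.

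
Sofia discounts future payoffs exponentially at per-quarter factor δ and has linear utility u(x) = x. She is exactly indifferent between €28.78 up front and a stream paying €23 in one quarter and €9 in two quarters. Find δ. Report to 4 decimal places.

δ ≈ 0.9201

The stream is worth 23δ + 9δ² today, so 23δ + 9δ² = 28.78.
That is, 9δ² + 23δ − 28.78 = 0, a quadratic in δ.
The positive root is δ = [−23 + √(23² + 4·9·28.78)] / (2·9) = (−23 + 39.561)/18 ≈ 0.9201.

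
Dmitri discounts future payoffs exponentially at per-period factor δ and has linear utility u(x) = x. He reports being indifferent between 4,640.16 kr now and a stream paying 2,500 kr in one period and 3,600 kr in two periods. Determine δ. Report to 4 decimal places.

δ ≈ 0.8400

Present value of the stream is 2500·δ + 3600·δ². Indifference gives 2500δ + 3600δ² = 4640.16.
Rearranged: 3600δ² + 2500δ − 4640.16 = 0.
The positive root is δ = [−2500 + √(2500² + 4·3600·4640.16)] / (2·3600) = (−2500 + 8548.000)/7200 ≈ 0.8400.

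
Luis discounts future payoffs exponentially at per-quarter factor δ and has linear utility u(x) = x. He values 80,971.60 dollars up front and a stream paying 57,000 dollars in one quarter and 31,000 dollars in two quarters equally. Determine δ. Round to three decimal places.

Present value of the stream is 57000·δ + 31000·δ². Indifference gives 57000δ + 31000δ² = 80971.60.
So 31000δ² + 57000δ − 80971.60 = 0.
By the quadratic formula (taking the positive root), δ = (−57000 + √13289478400.00) / 62000 ≈ 0.940.

δ ≈ 0.940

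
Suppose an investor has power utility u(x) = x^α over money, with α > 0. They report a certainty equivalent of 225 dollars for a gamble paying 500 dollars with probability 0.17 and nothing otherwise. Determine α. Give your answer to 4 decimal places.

The lottery's expected utility is 0.17·u(500) + 0.83·u(0) = 0.17·500^α (since u(0) = 0 for α > 0).
Setting u(225) equal to that: 225^α = 0.17·500^α ⇒ (225/500)^α = 0.17.
α = ln(0.17) / ln(225/500) = -1.7719568/-0.7985077 ≈ 2.2191.

α ≈ 2.2191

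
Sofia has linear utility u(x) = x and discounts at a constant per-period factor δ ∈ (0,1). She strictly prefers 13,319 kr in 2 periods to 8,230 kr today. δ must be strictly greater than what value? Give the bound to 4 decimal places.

Comparing present values: 8230 < δ^2·13319.
So δ^2 > 8230/13319 = 0.61791; taking the square root of both positive sides preserves the inequality.
δ > 0.61791^(1/2) = 0.7861.

δ > 0.7861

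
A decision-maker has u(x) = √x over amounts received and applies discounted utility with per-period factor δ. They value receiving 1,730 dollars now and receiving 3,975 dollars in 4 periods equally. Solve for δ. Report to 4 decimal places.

δ ≈ 0.9012

The payoff in 4 periods is discounted by δ^4, so u(1730) = δ^4·u(3975) and δ^4 = u(1730)/u(3975).
Since u(x) = √x, δ^4 = √(1730/3975) = 0.65971.
Hence δ = (0.65971)^(1/4) = 0.901236.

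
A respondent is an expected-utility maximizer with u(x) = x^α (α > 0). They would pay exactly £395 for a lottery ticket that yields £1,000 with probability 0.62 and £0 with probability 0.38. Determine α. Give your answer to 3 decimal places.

EU(lottery) = 0.62·1000^α + 0.38·0 = 0.62·1000^α.
Indifference: 395^α = 0.62·1000^α, so (395/1000)^α = 0.62.
Taking logs: α·ln(395/1000) = ln(0.62), so α = -0.478036 / -0.928870 ≈ 0.515.

α ≈ 0.515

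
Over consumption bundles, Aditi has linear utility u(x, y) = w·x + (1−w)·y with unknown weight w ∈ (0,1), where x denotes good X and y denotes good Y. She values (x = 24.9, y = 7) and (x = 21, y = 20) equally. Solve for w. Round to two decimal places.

w = 0.77

Equating utilities: w·24.9 + (1−w)·7 = w·21 + (1−w)·20.
w·(24.9−21) = (1−w)·(20−7), i.e. w·3.9 = (1−w)·13.
The marginal rate of substitution is 13/3.9, so w = 13/(3.9+13) = 0.77.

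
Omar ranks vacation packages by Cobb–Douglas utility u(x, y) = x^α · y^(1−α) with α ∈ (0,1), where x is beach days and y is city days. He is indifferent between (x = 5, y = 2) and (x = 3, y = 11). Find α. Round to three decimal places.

α ≈ 0.769

Set the two utilities equal: 5^α·2^(1−α) = 3^α·11^(1−α).
Taking logs: α·ln 5 + (1−α)·ln 2 = α·ln 3 + (1−α)·ln 11, i.e. α·0.510826 = (1−α)·1.704748.
So α/(1−α) = (1.704748)/(0.510826) = 3.337238, and α = 3.337238/4.337238 ≈ 0.769.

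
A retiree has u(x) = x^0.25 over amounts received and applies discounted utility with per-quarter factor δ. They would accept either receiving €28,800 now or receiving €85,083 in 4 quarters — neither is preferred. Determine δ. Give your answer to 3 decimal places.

The payoff in 4 quarters is discounted by δ^4, so u(28800) = δ^4·u(85083) and δ^4 = u(28800)/u(85083).
Since u(x) = x^0.25, δ^4 = (28800/85083)^0.25 = 0.33849^0.25 = 0.76276.
Hence δ = (0.76276)^(1/4) = 0.93454.

δ ≈ 0.935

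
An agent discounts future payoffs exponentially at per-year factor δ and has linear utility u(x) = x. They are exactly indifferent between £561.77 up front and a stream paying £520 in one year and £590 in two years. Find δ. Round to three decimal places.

Present value of the stream is 520·δ + 590·δ². Indifference gives 520δ + 590δ² = 561.77.
Rearranged: 590δ² + 520δ − 561.77 = 0.
δ = (−520 + √(520² + 4·590·561.77)) / (2·590) = (−520 + √1596177.20) / 1180 ≈ 0.630.

δ ≈ 0.630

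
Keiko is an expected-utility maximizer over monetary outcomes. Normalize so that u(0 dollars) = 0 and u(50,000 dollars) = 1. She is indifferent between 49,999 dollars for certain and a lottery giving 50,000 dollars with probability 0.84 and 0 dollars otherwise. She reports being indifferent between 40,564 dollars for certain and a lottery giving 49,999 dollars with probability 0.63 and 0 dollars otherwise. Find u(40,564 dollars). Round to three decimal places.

First, u(49,999 dollars) = 0.84·u(50,000 dollars) + 0.16·u(0 dollars) = 0.84.
The second indifference gives u(40,564 dollars) = 0.63·u(49,999 dollars) + 0.37·u(0 dollars) = 0.63·0.84 + 0.37·0.00 = 0.5292.

0.529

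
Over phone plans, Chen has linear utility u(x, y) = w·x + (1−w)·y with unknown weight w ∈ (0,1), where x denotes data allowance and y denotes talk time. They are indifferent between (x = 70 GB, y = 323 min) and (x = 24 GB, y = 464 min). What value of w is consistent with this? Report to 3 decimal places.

u(70,323) = u(24,464) means w·70 + (1−w)·323 = w·24 + (1−w)·464.
Rearranging, 46·w − 141·(1−w) = 0.
The marginal rate of substitution is 141/46, so w = 141/(46+141) = 0.754.

w = 0.754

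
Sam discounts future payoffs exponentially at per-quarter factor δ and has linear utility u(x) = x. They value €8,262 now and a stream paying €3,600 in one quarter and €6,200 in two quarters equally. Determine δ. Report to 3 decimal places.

δ ≈ 0.900

The stream is worth 3600δ + 6200δ² today, so 3600δ + 6200δ² = 8262.
That is, 6200δ² + 3600δ − 8262 = 0, a quadratic in δ.
By the quadratic formula (taking the positive root), δ = (−3600 + √217857600.00) / 12400 ≈ 0.900.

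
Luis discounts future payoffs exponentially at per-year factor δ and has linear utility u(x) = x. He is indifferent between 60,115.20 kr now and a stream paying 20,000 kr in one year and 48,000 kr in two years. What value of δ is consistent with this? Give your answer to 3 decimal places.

δ ≈ 0.930

The stream is worth 20000δ + 48000δ² today, so 20000δ + 48000δ² = 60115.20.
Rearranged: 48000δ² + 20000δ − 60115.20 = 0.
The positive root is δ = [−20000 + √(20000² + 4·48000·60115.20)] / (2·48000) = (−20000 + 109280.000)/96000 ≈ 0.930.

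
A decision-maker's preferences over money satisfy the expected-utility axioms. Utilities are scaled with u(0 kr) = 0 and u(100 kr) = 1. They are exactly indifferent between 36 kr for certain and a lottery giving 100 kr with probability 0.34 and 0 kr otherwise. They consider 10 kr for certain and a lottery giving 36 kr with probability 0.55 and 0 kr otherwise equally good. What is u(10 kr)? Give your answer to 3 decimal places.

First, u(36 kr) = 0.34·u(100 kr) + 0.66·u(0 kr) = 0.34.
Chaining: u(10 kr) = 0.55·0.34 + 0.45·0.00 = 0.1870.

0.187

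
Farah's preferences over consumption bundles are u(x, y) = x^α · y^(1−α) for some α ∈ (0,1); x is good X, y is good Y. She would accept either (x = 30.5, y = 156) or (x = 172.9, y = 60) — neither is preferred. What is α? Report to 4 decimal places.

Set the two utilities equal: 30.5^α·156^(1−α) = 172.9^α·60^(1−α).
Rearrange to (30.5/172.9)^α = (60/156)^(1−α) and take logs: α·-1.7349867 = (1−α)·-0.9555114.
So α/(1−α) = (-0.9555114)/(-1.7349867) = 0.5507313, and α = 0.5507313/1.5507313 ≈ 0.3551.

α ≈ 0.3551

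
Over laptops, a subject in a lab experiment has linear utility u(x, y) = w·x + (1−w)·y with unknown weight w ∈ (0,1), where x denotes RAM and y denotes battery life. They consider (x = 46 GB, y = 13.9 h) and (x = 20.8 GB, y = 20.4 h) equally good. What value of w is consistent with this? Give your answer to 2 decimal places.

w = 0.21

Equating utilities: w·46 + (1−w)·13.9 = w·20.8 + (1−w)·20.4.
Collecting terms: w·25.2 = (1−w)·6.5.
So w/(1−w) = 6.5/25.2 = 0.2579, giving w = 6.5/(25.2+6.5) = 0.21.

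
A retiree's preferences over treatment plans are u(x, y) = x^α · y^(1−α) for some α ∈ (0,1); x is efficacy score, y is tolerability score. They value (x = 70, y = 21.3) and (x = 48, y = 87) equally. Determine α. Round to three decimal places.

Indifference: 70^α · 21.3^(1−α) = 48^α · 87^(1−α).
Rearrange to (70/48)^α = (87/21.3)^(1−α) and take logs: α·0.377294 = (1−α)·1.407201.
So α/(1−α) = (1.407201)/(0.377294) = 3.729720, and α = 3.729720/4.729720 ≈ 0.789.

α ≈ 0.789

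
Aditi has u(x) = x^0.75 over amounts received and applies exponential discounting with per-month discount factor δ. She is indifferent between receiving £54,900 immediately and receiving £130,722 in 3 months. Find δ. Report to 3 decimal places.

Indifference means u(54900) = δ^3 · u(130722), so δ^3 = u(54900)/u(130722).
With u(x) = x^0.75: δ^3 = 54900^0.75/130722^0.75 = (54900/130722)^0.75 = 0.52170.
Taking the cube root: δ = 0.52170^(1/3) ≈ 0.805.

δ ≈ 0.805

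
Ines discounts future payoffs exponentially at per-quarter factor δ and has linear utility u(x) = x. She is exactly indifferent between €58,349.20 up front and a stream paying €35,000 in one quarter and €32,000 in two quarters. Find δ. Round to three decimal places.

δ ≈ 0.910

Present value of the stream is 35000·δ + 32000·δ². Indifference gives 35000δ + 32000δ² = 58349.20.
So 32000δ² + 35000δ − 58349.20 = 0.
By the quadratic formula (taking the positive root), δ = (−35000 + √8693697600.00) / 64000 ≈ 0.910.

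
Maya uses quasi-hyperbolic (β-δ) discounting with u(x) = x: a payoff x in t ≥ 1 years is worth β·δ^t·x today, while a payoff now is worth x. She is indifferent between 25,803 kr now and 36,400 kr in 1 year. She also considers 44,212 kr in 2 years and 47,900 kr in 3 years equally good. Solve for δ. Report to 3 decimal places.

δ ≈ 0.923

The second indifference involves only future payoffs, so β cancels: β·δ^2·44212 = β·δ^3·47900, giving δ = 44212/47900 = 0.92301.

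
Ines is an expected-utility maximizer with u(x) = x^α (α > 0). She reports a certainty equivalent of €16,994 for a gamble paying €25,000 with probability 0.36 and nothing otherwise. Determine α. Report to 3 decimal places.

Since u(0) = 0, the lottery's EU is 0.36·25000^α.
Equating: 16994^α = 0.36·25000^α, i.e. 0.6798^α = 0.36.
α = ln(0.36) / ln(16994/25000) = -1.021651/-0.386015 ≈ 2.647.

α ≈ 2.647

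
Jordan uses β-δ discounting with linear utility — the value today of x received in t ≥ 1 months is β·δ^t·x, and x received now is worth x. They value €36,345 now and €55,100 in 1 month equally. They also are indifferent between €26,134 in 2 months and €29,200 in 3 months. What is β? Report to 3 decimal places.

β ≈ 0.737

From the later pair, β·δ^2·26134 = β·δ^3·29200; dividing through, δ = 26134/29200 = 0.89500.
Substituting δ into 36345 = β·δ·55100: β = 36345/(49314.500) ≈ 0.737.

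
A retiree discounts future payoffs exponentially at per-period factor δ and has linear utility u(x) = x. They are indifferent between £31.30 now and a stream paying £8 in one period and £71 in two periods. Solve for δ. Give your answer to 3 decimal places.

The stream is worth 8δ + 71δ² today, so 8δ + 71δ² = 31.30.
That is, 71δ² + 8δ − 31.30 = 0, a quadratic in δ.
By the quadratic formula (taking the positive root), δ = (−8 + √8953.20) / 142 ≈ 0.610.

δ ≈ 0.610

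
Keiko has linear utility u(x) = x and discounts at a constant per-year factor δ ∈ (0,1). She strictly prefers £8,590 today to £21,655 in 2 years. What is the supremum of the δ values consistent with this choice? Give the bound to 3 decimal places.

Comparing present values: 8590 > δ^2·21655.
So δ^2 < 8590/21655 = 0.39668; taking the square root of both positive sides preserves the inequality.
δ < (8590/21655)^(1/2) ≈ 0.630.

δ < 0.630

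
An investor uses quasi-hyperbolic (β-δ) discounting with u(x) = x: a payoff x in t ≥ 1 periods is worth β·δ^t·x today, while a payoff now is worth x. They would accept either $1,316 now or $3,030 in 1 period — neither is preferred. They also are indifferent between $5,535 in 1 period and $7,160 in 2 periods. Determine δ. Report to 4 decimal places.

Both payoffs in the second observation are in the future, so β drops out: δ^1·5535 = δ^2·7160 ⇒ δ = 5535/7160 = 0.77304.

δ ≈ 0.7730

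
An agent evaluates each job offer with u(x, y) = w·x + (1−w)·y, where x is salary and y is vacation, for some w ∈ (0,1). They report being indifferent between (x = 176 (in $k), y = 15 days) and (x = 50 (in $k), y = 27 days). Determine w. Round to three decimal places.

u(176,15) = u(50,27) means w·176 + (1−w)·15 = w·50 + (1−w)·27.
Collecting terms: w·126 = (1−w)·12.
So w/(1−w) = 12/126 = 0.0952, giving w = 12/(126+12) = 0.087.

w = 0.087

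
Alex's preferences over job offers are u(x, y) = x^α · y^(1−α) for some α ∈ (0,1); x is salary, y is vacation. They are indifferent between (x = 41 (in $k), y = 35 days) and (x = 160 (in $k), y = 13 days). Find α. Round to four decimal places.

The Cobb–Douglas utilities coincide, so 41^α·35^(1−α) = 160^α·13^(1−α).
(41/160)^α = (13/35)^(1−α); take logs: α·ln(41/160) = (1−α)·ln(13/35), i.e. α·-1.3616017 = (1−α)·-0.9903987.
Thus α·(-2.3520004) = -0.9903987, so α = -0.9903987/-2.3520004 ≈ 0.4211.

α ≈ 0.4211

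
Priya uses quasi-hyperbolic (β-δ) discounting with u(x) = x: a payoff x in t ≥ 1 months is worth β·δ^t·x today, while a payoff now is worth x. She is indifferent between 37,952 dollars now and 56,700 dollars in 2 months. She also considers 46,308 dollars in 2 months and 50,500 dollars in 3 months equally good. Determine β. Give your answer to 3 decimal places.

Both payoffs in the second observation are in the future, so β drops out: δ^2·46308 = δ^3·50500 ⇒ δ = 46308/50500 = 0.91699.
The first indifference: 37952 = β·δ^2·56700, so β = 37952/(δ^2·56700) = 37952/(0.84087·56700) ≈ 0.796.

β ≈ 0.796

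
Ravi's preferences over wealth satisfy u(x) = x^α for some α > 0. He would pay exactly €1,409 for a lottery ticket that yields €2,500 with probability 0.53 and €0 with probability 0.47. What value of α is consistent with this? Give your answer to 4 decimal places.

α ≈ 1.1072

EU(lottery) = 0.53·2500^α + 0.47·0 = 0.53·2500^α.
Equating: 1409^α = 0.53·2500^α, i.e. 0.5636^α = 0.53.
Taking logs: α·ln(1409/2500) = ln(0.53), so α = -0.6348783 / -0.5734105 ≈ 1.1072.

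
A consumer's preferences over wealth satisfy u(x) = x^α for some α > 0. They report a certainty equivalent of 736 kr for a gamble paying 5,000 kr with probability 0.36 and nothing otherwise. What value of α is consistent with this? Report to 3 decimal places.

α ≈ 0.533

EU(lottery) = 0.36·5000^α + 0.64·0 = 0.36·5000^α.
Indifference: 736^α = 0.36·5000^α, so (736/5000)^α = 0.36.
Take logs: α = ln 0.36 / ln(736/5000) ≈ 0.53323.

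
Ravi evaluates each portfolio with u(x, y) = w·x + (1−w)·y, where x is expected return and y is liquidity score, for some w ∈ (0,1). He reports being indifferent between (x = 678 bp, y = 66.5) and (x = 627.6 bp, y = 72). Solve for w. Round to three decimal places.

w = 0.098

Indifference: w·678 + (1−w)·66.5 = w·627.6 + (1−w)·72.
Collecting terms: w·50.4 = (1−w)·5.5.
The marginal rate of substitution is 5.5/50.4, so w = 5.5/(50.4+5.5) = 0.098.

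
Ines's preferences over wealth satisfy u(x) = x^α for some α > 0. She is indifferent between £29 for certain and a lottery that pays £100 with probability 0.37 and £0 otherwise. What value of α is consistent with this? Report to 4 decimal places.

EU(lottery) = 0.37·100^α + 0.63·0 = 0.37·100^α.
Indifference: 29^α = 0.37·100^α, so (29/100)^α = 0.37.
Taking logs: α·ln(29/100) = ln(0.37), so α = -0.9942523 / -1.2378744 ≈ 0.8032.

α ≈ 0.8032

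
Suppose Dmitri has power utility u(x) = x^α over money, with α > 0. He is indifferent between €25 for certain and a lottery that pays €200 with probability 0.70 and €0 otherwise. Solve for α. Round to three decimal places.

EU(lottery) = 0.70·200^α + 0.30·0 = 0.70·200^α.
Equating: 25^α = 0.70·200^α, i.e. 0.1250^α = 0.70.
Take logs: α = ln 0.70 / ln(25/200) ≈ 0.17152.

α ≈ 0.172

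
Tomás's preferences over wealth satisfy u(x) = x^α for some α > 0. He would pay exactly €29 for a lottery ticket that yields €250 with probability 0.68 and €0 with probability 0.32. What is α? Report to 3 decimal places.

The lottery's expected utility is 0.68·u(250) + 0.32·u(0) = 0.68·250^α (since u(0) = 0 for α > 0).
Indifference: 29^α = 0.68·250^α, so (29/250)^α = 0.68.
Take logs: α = ln 0.68 / ln(29/250) ≈ 0.17903.

α ≈ 0.179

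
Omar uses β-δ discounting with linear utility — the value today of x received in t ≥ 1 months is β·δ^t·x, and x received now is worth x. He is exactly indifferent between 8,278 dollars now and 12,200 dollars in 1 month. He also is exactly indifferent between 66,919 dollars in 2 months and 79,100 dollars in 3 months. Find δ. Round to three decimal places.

From the later pair, β·δ^2·66919 = β·δ^3·79100; dividing through, δ = 66919/79100 = 0.84601.

δ ≈ 0.846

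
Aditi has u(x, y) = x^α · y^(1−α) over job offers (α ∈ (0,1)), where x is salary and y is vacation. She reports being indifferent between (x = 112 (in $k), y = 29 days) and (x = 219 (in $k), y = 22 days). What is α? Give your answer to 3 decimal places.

The Cobb–Douglas utilities coincide, so 112^α·29^(1−α) = 219^α·22^(1−α).
Rearrange to (112/219)^α = (22/29)^(1−α) and take logs: α·-0.670573 = (1−α)·-0.276253.
With A = -0.670573 and B = -0.276253: α·A = (1−α)·B, so α = B/(A+B) = -0.276253/-0.946826 ≈ 0.292.

α ≈ 0.292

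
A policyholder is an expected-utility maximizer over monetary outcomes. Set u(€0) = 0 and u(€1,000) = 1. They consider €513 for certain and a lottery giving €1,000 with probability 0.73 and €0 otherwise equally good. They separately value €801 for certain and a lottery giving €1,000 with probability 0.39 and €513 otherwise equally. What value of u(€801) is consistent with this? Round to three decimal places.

First, u(€513) = 0.73·u(€1,000) + 0.27·u(€0) = 0.73.
Then u(€801) = 0.39·u(€1,000) + 0.61·u(€513) = 0.39·1.00 + 0.61·0.73 = 0.8353.

0.835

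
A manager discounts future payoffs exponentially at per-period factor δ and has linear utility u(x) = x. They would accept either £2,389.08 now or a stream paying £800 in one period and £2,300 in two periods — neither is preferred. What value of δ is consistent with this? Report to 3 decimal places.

Equating present values: 2389.08 = 800δ + 2300δ².
So 2300δ² + 800δ − 2389.08 = 0.
The positive root is δ = [−800 + √(800² + 4·2300·2389.08)] / (2·2300) = (−800 + 4756.000)/4600 ≈ 0.860.

δ ≈ 0.860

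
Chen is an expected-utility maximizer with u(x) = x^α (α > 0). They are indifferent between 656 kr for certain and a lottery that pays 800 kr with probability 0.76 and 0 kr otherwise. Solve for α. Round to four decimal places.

EU(lottery) = 0.76·800^α + 0.24·0 = 0.76·800^α.
Equating: 656^α = 0.76·800^α, i.e. 0.8200^α = 0.76.
Take logs: α = ln 0.76 / ln(656/800) ≈ 1.382895.

α ≈ 1.3829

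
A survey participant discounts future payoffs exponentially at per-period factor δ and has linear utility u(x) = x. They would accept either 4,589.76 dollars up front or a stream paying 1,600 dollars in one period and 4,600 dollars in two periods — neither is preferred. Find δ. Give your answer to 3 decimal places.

Equating present values: 4589.76 = 1600δ + 4600δ².
Rearranged: 4600δ² + 1600δ − 4589.76 = 0.
The positive root is δ = [−1600 + √(1600² + 4·4600·4589.76)] / (2·4600) = (−1600 + 9328.000)/9200 ≈ 0.840.

δ ≈ 0.840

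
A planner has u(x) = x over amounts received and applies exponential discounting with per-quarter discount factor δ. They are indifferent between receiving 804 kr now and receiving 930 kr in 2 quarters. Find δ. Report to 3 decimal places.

The payoff in 2 quarters is discounted by δ^2, so u(804) = δ^2·u(930) and δ^2 = u(804)/u(930).
With u(x) = x: δ^2 = 804/930 = 0.86452.
Taking the square root: δ = 0.86452^(1/2) ≈ 0.930.

δ ≈ 0.930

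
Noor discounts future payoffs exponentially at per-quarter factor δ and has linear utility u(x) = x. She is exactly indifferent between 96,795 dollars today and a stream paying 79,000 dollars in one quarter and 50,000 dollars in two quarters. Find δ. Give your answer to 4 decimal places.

δ ≈ 0.8100

Equating present values: 96795 = 79000δ + 50000δ².
So 50000δ² + 79000δ − 96795 = 0.
By the quadratic formula (taking the positive root), δ = (−79000 + √25600000000.00) / 100000 ≈ 0.8100.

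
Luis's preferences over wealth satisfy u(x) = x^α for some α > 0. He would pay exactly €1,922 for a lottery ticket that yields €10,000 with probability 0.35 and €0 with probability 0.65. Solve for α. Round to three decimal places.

The lottery's expected utility is 0.35·u(10000) + 0.65·u(0) = 0.35·10000^α (since u(0) = 0 for α > 0).
Equating: 1922^α = 0.35·10000^α, i.e. 0.1922^α = 0.35.
α = ln(0.35) / ln(1922/10000) = -1.049822/-1.649219 ≈ 0.637.

α ≈ 0.637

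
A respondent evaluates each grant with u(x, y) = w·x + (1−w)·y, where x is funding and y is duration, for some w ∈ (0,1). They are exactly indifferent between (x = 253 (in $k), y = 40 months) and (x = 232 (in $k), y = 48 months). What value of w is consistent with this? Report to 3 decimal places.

w = 0.276

Indifference: w·253 + (1−w)·40 = w·232 + (1−w)·48.
Collecting terms: w·21 = (1−w)·8.
The marginal rate of substitution is 8/21, so w = 8/(21+8) = 0.276.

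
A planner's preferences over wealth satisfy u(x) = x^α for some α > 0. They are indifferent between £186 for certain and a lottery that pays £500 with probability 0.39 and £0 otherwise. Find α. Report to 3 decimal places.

α ≈ 0.952

Since u(0) = 0, the lottery's EU is 0.39·500^α.
Setting u(186) equal to that: 186^α = 0.39·500^α ⇒ (186/500)^α = 0.39.
Taking logs: α·ln(186/500) = ln(0.39), so α = -0.941609 / -0.988861 ≈ 0.952.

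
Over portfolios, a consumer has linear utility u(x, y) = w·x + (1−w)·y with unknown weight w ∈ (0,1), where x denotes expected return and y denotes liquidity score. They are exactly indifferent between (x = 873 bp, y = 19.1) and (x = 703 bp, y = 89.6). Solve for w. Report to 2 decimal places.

Indifference: w·873 + (1−w)·19.1 = w·703 + (1−w)·89.6.
Collecting terms: w·170 = (1−w)·70.5.
So w/(1−w) = 70.5/170 = 0.4147, giving w = 70.5/(170+70.5) = 0.29.

w = 0.29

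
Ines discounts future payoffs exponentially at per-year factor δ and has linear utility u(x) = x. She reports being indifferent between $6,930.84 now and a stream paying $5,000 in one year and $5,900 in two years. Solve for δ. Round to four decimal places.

Equating present values: 6930.84 = 5000δ + 5900δ².
So 5900δ² + 5000δ − 6930.84 = 0.
δ = (−5000 + √(5000² + 4·5900·6930.84)) / (2·5900) = (−5000 + √188567824.00) / 11800 ≈ 0.7400.

δ ≈ 0.7400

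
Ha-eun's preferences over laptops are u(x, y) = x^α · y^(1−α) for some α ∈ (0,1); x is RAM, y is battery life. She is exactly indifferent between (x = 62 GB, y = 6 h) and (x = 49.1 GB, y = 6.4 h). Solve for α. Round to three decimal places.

α ≈ 0.217

Indifference: 62^α · 6^(1−α) = 49.1^α · 6.4^(1−α).
Rearrange to (62/49.1)^α = (6.4/6)^(1−α) and take logs: α·0.233275 = (1−α)·0.064539.
So α/(1−α) = (0.064539)/(0.233275) = 0.276665, and α = 0.276665/1.276665 ≈ 0.217.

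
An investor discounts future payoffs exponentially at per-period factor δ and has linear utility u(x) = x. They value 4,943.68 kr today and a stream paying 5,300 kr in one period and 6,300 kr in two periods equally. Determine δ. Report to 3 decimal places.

Present value of the stream is 5300·δ + 6300·δ². Indifference gives 5300δ + 6300δ² = 4943.68.
Rearranged: 6300δ² + 5300δ − 4943.68 = 0.
δ = (−5300 + √(5300² + 4·6300·4943.68)) / (2·6300) = (−5300 + √152670736.00) / 12600 ≈ 0.560.

δ ≈ 0.560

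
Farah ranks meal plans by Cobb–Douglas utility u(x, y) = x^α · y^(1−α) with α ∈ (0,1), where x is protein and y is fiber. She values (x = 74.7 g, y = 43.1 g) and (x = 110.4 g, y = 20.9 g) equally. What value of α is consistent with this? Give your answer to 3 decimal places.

α ≈ 0.649

The Cobb–Douglas utilities coincide, so 74.7^α·43.1^(1−α) = 110.4^α·20.9^(1−α).
Taking logs: α·ln 74.7 + (1−α)·ln 43.1 = α·ln 110.4 + (1−α)·ln 20.9, i.e. α·-0.390630 = (1−α)·-0.723774.
So α/(1−α) = (-0.723774)/(-0.390630) = 1.852838, and α = 1.852838/2.852838 ≈ 0.649.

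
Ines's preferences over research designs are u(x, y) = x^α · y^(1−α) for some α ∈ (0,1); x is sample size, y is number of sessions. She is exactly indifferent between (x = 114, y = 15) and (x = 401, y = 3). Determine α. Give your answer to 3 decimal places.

Indifference: 114^α · 15^(1−α) = 401^α · 3^(1−α).
(114/401)^α = (3/15)^(1−α); take logs: α·ln(114/401) = (1−α)·ln(3/15), i.e. α·-1.257763 = (1−α)·-1.609438.
With A = -1.257763 and B = -1.609438: α·A = (1−α)·B, so α = B/(A+B) = -1.609438/-2.867201 ≈ 0.561.

α ≈ 0.561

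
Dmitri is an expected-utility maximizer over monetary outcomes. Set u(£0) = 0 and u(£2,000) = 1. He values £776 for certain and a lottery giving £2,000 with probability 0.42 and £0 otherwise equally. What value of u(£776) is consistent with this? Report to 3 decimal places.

u(£776) equals the lottery's expected utility: 0.42·1 + 0.58·0 = 0.42.

0.420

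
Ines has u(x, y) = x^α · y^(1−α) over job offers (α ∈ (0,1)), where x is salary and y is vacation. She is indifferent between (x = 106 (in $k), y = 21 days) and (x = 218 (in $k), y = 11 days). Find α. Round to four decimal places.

Indifference: 106^α · 21^(1−α) = 218^α · 11^(1−α).
Taking logs: α·ln 106 + (1−α)·ln 21 = α·ln 218 + (1−α)·ln 11, i.e. α·-0.7210560 = (1−α)·-0.6466272.
Thus α·(-1.3676832) = -0.6466272, so α = -0.6466272/-1.3676832 ≈ 0.4728.

α ≈ 0.4728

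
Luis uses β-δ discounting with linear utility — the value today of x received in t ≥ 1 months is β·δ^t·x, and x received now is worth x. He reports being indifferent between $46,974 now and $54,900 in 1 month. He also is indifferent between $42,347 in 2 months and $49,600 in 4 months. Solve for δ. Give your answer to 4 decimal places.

δ ≈ 0.9240

From the later pair, β·δ^2·42347 = β·δ^4·49600; dividing through, δ^2 = 42347/49600 = 0.85377, so δ = 0.92400.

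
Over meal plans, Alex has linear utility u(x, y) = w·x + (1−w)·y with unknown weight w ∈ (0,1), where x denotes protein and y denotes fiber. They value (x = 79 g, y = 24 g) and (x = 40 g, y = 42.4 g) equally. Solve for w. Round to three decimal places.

u(79,24) = u(40,42.4) means w·79 + (1−w)·24 = w·40 + (1−w)·42.4.
Rearranging, 39·w − 18.4·(1−w) = 0.
Hence w = 18.4/(39+18.4) = 18.4/57.4 = 0.321.

w = 0.321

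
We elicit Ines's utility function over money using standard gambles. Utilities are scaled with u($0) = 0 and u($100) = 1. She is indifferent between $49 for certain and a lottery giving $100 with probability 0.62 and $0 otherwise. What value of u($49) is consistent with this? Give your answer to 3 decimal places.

u($49) equals the lottery's expected utility: 0.62·1 + 0.38·0 = 0.62.

0.620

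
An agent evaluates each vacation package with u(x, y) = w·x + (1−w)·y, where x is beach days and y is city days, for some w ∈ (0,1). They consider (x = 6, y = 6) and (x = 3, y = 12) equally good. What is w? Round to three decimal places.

u(6,6) = u(3,12) means w·6 + (1−w)·6 = w·3 + (1−w)·12.
Collecting terms: w·3 = (1−w)·6.
So w/(1−w) = 6/3 = 2.0000, giving w = 6/(3+6) = 0.667.

w = 0.667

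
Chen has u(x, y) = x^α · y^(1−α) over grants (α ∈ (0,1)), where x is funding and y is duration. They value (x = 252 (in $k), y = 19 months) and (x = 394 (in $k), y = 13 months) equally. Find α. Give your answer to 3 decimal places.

Indifference: 252^α · 19^(1−α) = 394^α · 13^(1−α).
(252/394)^α = (13/19)^(1−α); take logs: α·ln(252/394) = (1−α)·ln(13/19), i.e. α·-0.446922 = (1−α)·-0.379490.
With A = -0.446922 and B = -0.379490: α·A = (1−α)·B, so α = B/(A+B) = -0.379490/-0.826412 ≈ 0.459.

α ≈ 0.459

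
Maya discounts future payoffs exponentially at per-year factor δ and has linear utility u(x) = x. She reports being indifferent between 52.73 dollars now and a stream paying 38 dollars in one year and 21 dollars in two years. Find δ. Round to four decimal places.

δ ≈ 0.9199

Present value of the stream is 38·δ + 21·δ². Indifference gives 38δ + 21δ² = 52.73.
That is, 21δ² + 38δ − 52.73 = 0, a quadratic in δ.
The positive root is δ = [−38 + √(38² + 4·21·52.73)] / (2·21) = (−38 + 76.638)/42 ≈ 0.9199.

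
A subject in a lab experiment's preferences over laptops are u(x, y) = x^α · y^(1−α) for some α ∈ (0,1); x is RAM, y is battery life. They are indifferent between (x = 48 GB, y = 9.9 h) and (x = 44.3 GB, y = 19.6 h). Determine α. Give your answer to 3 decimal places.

α ≈ 0.895

Set the two utilities equal: 48^α·9.9^(1−α) = 44.3^α·19.6^(1−α).
Taking logs: α·ln 48 + (1−α)·ln 9.9 = α·ln 44.3 + (1−α)·ln 19.6, i.e. α·0.080216 = (1−α)·0.682995.
Thus α·(0.763211) = 0.682995, so α = 0.682995/0.763211 ≈ 0.895.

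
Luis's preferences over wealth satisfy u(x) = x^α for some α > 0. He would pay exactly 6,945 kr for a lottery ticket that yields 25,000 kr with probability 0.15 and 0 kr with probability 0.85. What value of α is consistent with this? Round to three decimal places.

α ≈ 1.481

EU(lottery) = 0.15·25000^α + 0.85·0 = 0.15·25000^α.
Equating: 6945^α = 0.15·25000^α, i.e. 0.2778^α = 0.15.
α = ln(0.15) / ln(6945/25000) = -1.897120/-1.280854 ≈ 1.481.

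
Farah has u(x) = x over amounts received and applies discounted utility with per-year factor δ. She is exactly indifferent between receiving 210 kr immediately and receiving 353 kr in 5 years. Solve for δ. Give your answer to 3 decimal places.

δ ≈ 0.901

The payoff in 5 years is discounted by δ^5, so u(210) = δ^5·u(353) and δ^5 = u(210)/u(353).
With u(x) = x: δ^5 = 210/353 = 0.59490.
Taking the 5th root: δ = 0.59490^(1/5) ≈ 0.901.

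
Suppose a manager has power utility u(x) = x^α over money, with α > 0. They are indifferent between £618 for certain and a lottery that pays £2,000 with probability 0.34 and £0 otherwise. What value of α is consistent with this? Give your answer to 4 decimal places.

EU(lottery) = 0.34·2000^α + 0.66·0 = 0.34·2000^α.
Indifference: 618^α = 0.34·2000^α, so (618/2000)^α = 0.34.
Taking logs: α·ln(618/2000) = ln(0.34), so α = -1.0788097 / -1.1744140 ≈ 0.9186.

α ≈ 0.9186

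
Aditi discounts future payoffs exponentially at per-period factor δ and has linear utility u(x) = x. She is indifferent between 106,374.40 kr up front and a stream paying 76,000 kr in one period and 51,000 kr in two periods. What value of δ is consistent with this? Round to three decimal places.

δ ≈ 0.880

The stream is worth 76000δ + 51000δ² today, so 76000δ + 51000δ² = 106374.40.
Rearranged: 51000δ² + 76000δ − 106374.40 = 0.
δ = (−76000 + √(76000² + 4·51000·106374.40)) / (2·51000) = (−76000 + √27476377600.00) / 102000 ≈ 0.880.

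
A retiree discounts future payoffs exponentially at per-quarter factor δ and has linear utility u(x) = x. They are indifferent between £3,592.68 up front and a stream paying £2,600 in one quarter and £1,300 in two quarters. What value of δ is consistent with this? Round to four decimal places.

Equating present values: 3592.68 = 2600δ + 1300δ².
That is, 1300δ² + 2600δ − 3592.68 = 0, a quadratic in δ.
δ = (−2600 + √(2600² + 4·1300·3592.68)) / (2·1300) = (−2600 + √25441936.00) / 2600 ≈ 0.9400.

δ ≈ 0.9400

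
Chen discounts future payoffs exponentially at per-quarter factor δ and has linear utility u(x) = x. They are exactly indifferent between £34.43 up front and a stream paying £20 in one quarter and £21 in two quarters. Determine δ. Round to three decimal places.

The stream is worth 20δ + 21δ² today, so 20δ + 21δ² = 34.43.
That is, 21δ² + 20δ − 34.43 = 0, a quadratic in δ.
The positive root is δ = [−20 + √(20² + 4·21·34.43)] / (2·21) = (−20 + 57.377)/42 ≈ 0.890.

δ ≈ 0.890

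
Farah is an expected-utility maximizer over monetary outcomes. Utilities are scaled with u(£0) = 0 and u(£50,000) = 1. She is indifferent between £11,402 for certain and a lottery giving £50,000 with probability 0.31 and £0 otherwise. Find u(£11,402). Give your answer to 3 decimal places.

The indifference gives u(£11,402) = 0.31·u(£50,000) + 0.69·u(£0) = 0.31·1 + 0.69·0 = 0.31.

0.310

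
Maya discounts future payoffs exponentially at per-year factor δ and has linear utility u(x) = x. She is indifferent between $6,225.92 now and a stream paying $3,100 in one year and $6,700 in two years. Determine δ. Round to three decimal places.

δ ≈ 0.760

The stream is worth 3100δ + 6700δ² today, so 3100δ + 6700δ² = 6225.92.
That is, 6700δ² + 3100δ − 6225.92 = 0, a quadratic in δ.
δ = (−3100 + √(3100² + 4·6700·6225.92)) / (2·6700) = (−3100 + √176464656.00) / 13400 ≈ 0.760.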